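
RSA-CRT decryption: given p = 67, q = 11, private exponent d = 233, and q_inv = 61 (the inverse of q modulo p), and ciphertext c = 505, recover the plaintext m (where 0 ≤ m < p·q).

626

d_p = d mod (p−1) = 233 mod 66 = 35; d_q = d mod (q−1) = 3.
m₁ = c^(d_p) mod p: c ≡ 36 (mod 67), and 36^35 mod 67 = 23.
m₂ = c^(d_q) mod q: c ≡ 10 (mod 11), and 10^3 mod 11 = 10.
h = q_inv·(m₁ − m₂) mod p = 61·(23 − 10) mod 67 = 56.
m = m₂ + h·q = 10 + 56·11 = 626.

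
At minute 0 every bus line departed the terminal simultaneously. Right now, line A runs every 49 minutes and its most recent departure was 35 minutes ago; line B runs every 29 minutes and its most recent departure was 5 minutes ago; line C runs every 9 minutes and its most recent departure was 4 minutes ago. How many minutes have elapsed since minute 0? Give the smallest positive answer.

The moduli are pairwise coprime; N = 49·29·9 = 12789.
N/49 = 261; 261 ≡ 16 (mod 49); 16·46 ≡ 1, so inverse 46.
N/29 = 441; 441 ≡ 6 (mod 29); 6·5 ≡ 1, so inverse 5.
N/9 = 1421; 1421 ≡ 8 (mod 9); 8·8 ≡ 1, so inverse 8.
t ≡ 35·261·46 + 5·441·5 + 4·1421·8 = 476707.
476707 mod 12789 = 3514.

3514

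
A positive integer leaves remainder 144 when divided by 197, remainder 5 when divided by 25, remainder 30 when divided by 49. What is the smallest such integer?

199705

Combine the congruences pairwise.
From x ≡ 144 (mod 197) write x = 144 + 197t. Substituting into x ≡ 5 (mod 25) gives 197t ≡ 11 (mod 25), and since 22⁻¹ ≡ 8 (mod 25), t ≡ 13. Hence x ≡ 144 + 197·13 = 2705 (mod 4925).
From x ≡ 2705 (mod 4925) write x = 2705 + 4925t. Substituting into x ≡ 30 (mod 49) gives 4925t ≡ 20 (mod 49), and since 25⁻¹ ≡ 2 (mod 49), t ≡ 40. Hence x ≡ 2705 + 4925·40 = 199705 (mod 241325).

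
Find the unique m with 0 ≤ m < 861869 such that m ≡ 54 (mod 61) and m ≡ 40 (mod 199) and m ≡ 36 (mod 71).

From m ≡ 54 (mod 61) write m = 54 + 61t. Substituting into m ≡ 40 (mod 199) gives 61t ≡ 185 (mod 199), and since 61⁻¹ ≡ 62 (mod 199), t ≡ 127. Hence m ≡ 54 + 61·127 = 7801 (mod 12139).
From m ≡ 7801 (mod 12139) write m = 7801 + 12139t. Substituting into m ≡ 36 (mod 71) gives 12139t ≡ 45 (mod 71), and since 69⁻¹ ≡ 35 (mod 71), t ≡ 13. Hence m ≡ 7801 + 12139·13 = 165608 (mod 861869).

165608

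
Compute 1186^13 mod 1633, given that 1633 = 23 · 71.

1342

Mod 23: 1186 ≡ 13; 13^13 ≡ 8 (mod 23).
Mod 71: 1186 ≡ 50; 50^13 ≡ 64 (mod 71).
Combine by CRT: x ≡ 8 (mod 23), x ≡ 64 (mod 71) ⇒ x ≡ 1342 (mod 1633).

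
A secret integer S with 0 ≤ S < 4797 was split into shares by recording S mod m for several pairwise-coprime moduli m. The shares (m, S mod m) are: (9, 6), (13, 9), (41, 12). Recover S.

The moduli are pairwise coprime; N = 9·13·41 = 4797.
N/9 = 533; 533 ≡ 2 (mod 9); 2·5 ≡ 1, so inverse 5.
N/13 = 369; 369 ≡ 5 (mod 13); 5·8 ≡ 1, so inverse 8.
N/41 = 117; 117 ≡ 35 (mod 41); 35·34 ≡ 1, so inverse 34.
S ≡ 6·533·5 + 9·369·8 + 12·117·34 = 90294.
90294 mod 4797 = 3948.

3948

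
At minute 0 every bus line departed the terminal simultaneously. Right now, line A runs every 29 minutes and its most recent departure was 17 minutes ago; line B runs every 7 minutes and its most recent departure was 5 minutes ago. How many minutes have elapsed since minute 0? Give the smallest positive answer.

75

From t ≡ 17 (mod 29) write t = 17 + 29s. Substituting into t ≡ 5 (mod 7) gives 29s ≡ 2 (mod 7), and since 1⁻¹ ≡ 1 (mod 7), s ≡ 2. Hence t ≡ 17 + 29·2 = 75 (mod 203).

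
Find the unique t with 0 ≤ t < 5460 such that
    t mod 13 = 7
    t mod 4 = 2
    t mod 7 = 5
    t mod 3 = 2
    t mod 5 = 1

2126

From t ≡ 7 (mod 13) write t = 7 + 13s. Substituting into t ≡ 2 (mod 4) gives 13s ≡ 3 (mod 4), and since 1⁻¹ ≡ 1 (mod 4), s ≡ 3. Hence t ≡ 7 + 13·3 = 46 (mod 52).
From t ≡ 46 (mod 52) write t = 46 + 52s. Substituting into t ≡ 5 (mod 7) gives 52s ≡ 1 (mod 7), and since 3⁻¹ ≡ 5 (mod 7), s ≡ 5. Hence t ≡ 46 + 52·5 = 306 (mod 364).
From t ≡ 306 (mod 364) write t = 306 + 364s. Substituting into t ≡ 2 (mod 3) gives 364s ≡ 2 (mod 3), and since 1⁻¹ ≡ 1 (mod 3), s ≡ 2. Hence t ≡ 306 + 364·2 = 1034 (mod 1092).
From t ≡ 1034 (mod 1092) write t = 1034 + 1092s. Substituting into t ≡ 1 (mod 5) gives 1092s ≡ 2 (mod 5), and since 2⁻¹ ≡ 3 (mod 5), s ≡ 1. Hence t ≡ 1034 + 1092·1 = 2126 (mod 5460).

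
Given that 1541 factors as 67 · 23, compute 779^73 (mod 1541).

Mod 67: 779 ≡ 42; by Fermat, exponent reduces to 73 mod 66 = 7; 42^7 ≡ 58 (mod 67).
Mod 23: 779 ≡ 20; by Fermat, exponent reduces to 73 mod 22 = 7; 20^7 ≡ 21 (mod 23).
Combine by CRT: x ≡ 58 (mod 67), x ≡ 21 (mod 23) ⇒ x ≡ 527 (mod 1541).

527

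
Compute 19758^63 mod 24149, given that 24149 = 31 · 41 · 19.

19001

Mod 31: 19758 ≡ 11; by Fermat, exponent reduces to 63 mod 30 = 3; 11^3 ≡ 29 (mod 31).
Mod 41: 19758 ≡ 37; by Fermat, exponent reduces to 63 mod 40 = 23; 37^23 ≡ 18 (mod 41).
Mod 19: 19758 ≡ 17; by Fermat, exponent reduces to 63 mod 18 = 9; 17^9 ≡ 1 (mod 19).
Combine by CRT: x ≡ 29 (mod 31), x ≡ 18 (mod 41), x ≡ 1 (mod 19) ⇒ x ≡ 19001 (mod 24149).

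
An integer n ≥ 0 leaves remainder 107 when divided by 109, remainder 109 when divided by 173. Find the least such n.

From n ≡ 107 (mod 109) write n = 107 + 109t. Substituting into n ≡ 109 (mod 173) gives 109t ≡ 2 (mod 173), and since 109⁻¹ ≡ 100 (mod 173), t ≡ 27. Hence n ≡ 107 + 109·27 = 3050 (mod 18857).

3050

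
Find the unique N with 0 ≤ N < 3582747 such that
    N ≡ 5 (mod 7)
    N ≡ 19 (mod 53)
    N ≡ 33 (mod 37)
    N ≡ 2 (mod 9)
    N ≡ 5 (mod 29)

499385

The moduli are pairwise coprime; M = 7·53·37·9·29 = 3582747.
M/7 = 511821; 511821 ≡ 2 (mod 7); 2·4 ≡ 1, so inverse 4.
M/53 = 67599; 67599 ≡ 24 (mod 53); 24·42 ≡ 1, so inverse 42.
M/37 = 96831; 96831 ≡ 2 (mod 37); 2·19 ≡ 1, so inverse 19.
M/9 = 398083; 398083 ≡ 4 (mod 9); 4·7 ≡ 1, so inverse 7.
M/29 = 123543; 123543 ≡ 3 (mod 29); 3·10 ≡ 1, so inverse 10.
N ≡ 5·511821·4 + 19·67599·42 + 33·96831·19 + 2·398083·7 + 5·123543·10 = 136643771.
136643771 mod 3582747 = 499385.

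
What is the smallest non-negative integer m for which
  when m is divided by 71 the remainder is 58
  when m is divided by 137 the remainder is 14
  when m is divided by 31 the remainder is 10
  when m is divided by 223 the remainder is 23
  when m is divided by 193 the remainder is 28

2380436938

The moduli are pairwise coprime; N = 71·137·31·223·193 = 12977850943.
N/71 = 182786633; 182786633 ≡ 44 (mod 71); 44·21 ≡ 1, so inverse 21.
N/137 = 94728839; 94728839 ≡ 52 (mod 137); 52·29 ≡ 1, so inverse 29.
N/31 = 418640353; 418640353 ≡ 16 (mod 31); 16·2 ≡ 1, so inverse 2.
N/223 = 58196641; 58196641 ≡ 108 (mod 223); 108·159 ≡ 1, so inverse 159.
N/193 = 67242751; 67242751 ≡ 7 (mod 193); 7·138 ≡ 1, so inverse 138.
m ≡ 58·182786633·21 + 14·94728839·29 + 10·418640353·2 + 23·58196641·159 + 28·67242751·138 = 742117940689.
742117940689 mod 12977850943 = 2380436938.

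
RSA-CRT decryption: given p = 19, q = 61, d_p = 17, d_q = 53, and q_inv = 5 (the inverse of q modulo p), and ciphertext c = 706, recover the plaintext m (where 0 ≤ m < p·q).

m₁ = c^(d_p) mod p: c ≡ 3 (mod 19), and 3^17 mod 19 = 13.
m₂ = c^(d_q) mod q: c ≡ 35 (mod 61), and 35^53 mod 61 = 43.
h = q_inv·(m₁ − m₂) mod p = 5·(13 − 43) mod 19 = 2.
m = m₂ + h·q = 43 + 2·61 = 165.

165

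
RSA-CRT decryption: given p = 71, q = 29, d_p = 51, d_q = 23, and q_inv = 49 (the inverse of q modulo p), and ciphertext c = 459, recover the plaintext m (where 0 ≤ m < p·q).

1939

m₁ = c^(d_p) mod p: c ≡ 33 (mod 71), and 33^51 mod 71 = 22.
m₂ = c^(d_q) mod q: c ≡ 24 (mod 29), and 24^23 mod 29 = 25.
h = q_inv·(m₁ − m₂) mod p = 49·(22 − 25) mod 71 = 66.
m = m₂ + h·q = 25 + 66·29 = 1939.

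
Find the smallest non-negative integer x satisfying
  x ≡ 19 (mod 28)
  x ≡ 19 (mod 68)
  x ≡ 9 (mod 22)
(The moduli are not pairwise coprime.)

1923

gcd(28, 68) = 4 and 4 | (19 − 19), so the pair is consistent; merging gives x ≡ 19 (mod 476), where 476 = lcm(28, 68).
gcd(476, 22) = 2 and 2 | (9 − 19), so the pair is consistent; merging gives x ≡ 1923 (mod 5236), where 5236 = lcm(476, 22).
The solution is unique modulo lcm(28, 68, 22) = 5236.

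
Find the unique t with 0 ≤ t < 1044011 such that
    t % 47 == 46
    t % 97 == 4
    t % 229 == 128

From t ≡ 46 (mod 47) write t = 46 + 47s. Substituting into t ≡ 4 (mod 97) gives 47s ≡ 55 (mod 97), and since 47⁻¹ ≡ 64 (mod 97), s ≡ 28. Hence t ≡ 46 + 47·28 = 1362 (mod 4559).
From t ≡ 1362 (mod 4559) write t = 1362 + 4559s. Substituting into t ≡ 128 (mod 229) gives 4559s ≡ 140 (mod 229), and since 208⁻¹ ≡ 109 (mod 229), s ≡ 146. Hence t ≡ 1362 + 4559·146 = 666976 (mod 1044011).

666976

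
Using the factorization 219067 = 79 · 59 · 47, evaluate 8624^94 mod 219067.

215319

Mod 79: 8624 ≡ 13; by Fermat, exponent reduces to 94 mod 78 = 16; 13^16 ≡ 44 (mod 79).
Mod 59: 8624 ≡ 10; by Fermat, exponent reduces to 94 mod 58 = 36; 10^36 ≡ 28 (mod 59).
Mod 47: 8624 ≡ 23; by Fermat, exponent reduces to 94 mod 46 = 2; 23^2 ≡ 12 (mod 47).
Combine by CRT: x ≡ 44 (mod 79), x ≡ 28 (mod 59), x ≡ 12 (mod 47) ⇒ x ≡ 215319 (mod 219067).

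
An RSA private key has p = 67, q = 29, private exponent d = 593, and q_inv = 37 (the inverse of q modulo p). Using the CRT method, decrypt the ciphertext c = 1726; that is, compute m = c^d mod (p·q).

d_p = d mod (p−1) = 593 mod 66 = 65; d_q = d mod (q−1) = 5.
m₁ = c^(d_p) mod p: c ≡ 51 (mod 67), and 51^65 mod 67 = 46.
m₂ = c^(d_q) mod q: c ≡ 15 (mod 29), and 15^5 mod 29 = 10.
h = q_inv·(m₁ − m₂) mod p = 37·(46 − 10) mod 67 = 59.
m = m₂ + h·q = 10 + 59·29 = 1721.

1721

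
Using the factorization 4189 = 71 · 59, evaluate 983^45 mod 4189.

742

Mod 71: 983 ≡ 60; 60^45 ≡ 32 (mod 71).
Mod 59: 983 ≡ 39; 39^45 ≡ 34 (mod 59).
Combine by CRT: x ≡ 32 (mod 71), x ≡ 34 (mod 59) ⇒ x ≡ 742 (mod 4189).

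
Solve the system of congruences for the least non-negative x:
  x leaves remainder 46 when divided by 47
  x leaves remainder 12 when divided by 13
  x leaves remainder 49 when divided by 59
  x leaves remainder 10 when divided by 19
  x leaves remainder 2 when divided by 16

The moduli are pairwise coprime; N = 47·13·59·19·16 = 10958896.
N/47 = 233168; 233168 ≡ 1 (mod 47), inverse 1.
N/13 = 842992; 842992 ≡ 7 (mod 13); 7·2 ≡ 1, so inverse 2.
N/59 = 185744; 185744 ≡ 12 (mod 59); 12·5 ≡ 1, so inverse 5.
N/19 = 576784; 576784 ≡ 1 (mod 19), inverse 1.
N/16 = 684931; 684931 ≡ 3 (mod 16); 3·11 ≡ 1, so inverse 11.
x ≡ 46·233168·1 + 12·842992·2 + 49·185744·5 + 10·576784·1 + 2·684931·11 = 97301138.
97301138 mod 10958896 = 9629970.

9629970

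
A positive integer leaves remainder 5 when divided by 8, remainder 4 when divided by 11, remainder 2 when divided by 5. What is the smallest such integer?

Combine the congruences pairwise.
From k ≡ 5 (mod 8) write k = 5 + 8t. Substituting into k ≡ 4 (mod 11) gives 8t ≡ 10 (mod 11), and since 8⁻¹ ≡ 7 (mod 11), t ≡ 4. Hence k ≡ 5 + 8·4 = 37 (mod 88).
From k ≡ 37 (mod 88) write k = 37 + 88t. Substituting into k ≡ 2 (mod 5) gives 88t ≡ 0 (mod 5), and since 3⁻¹ ≡ 2 (mod 5), t ≡ 0. Hence k ≡ 37 + 88·0 = 37 (mod 440).

37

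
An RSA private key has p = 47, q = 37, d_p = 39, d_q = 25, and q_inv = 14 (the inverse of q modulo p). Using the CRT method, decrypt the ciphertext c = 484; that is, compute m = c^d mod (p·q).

707

m₁ = c^(d_p) mod p: c ≡ 14 (mod 47), and 14^39 mod 47 = 2.
m₂ = c^(d_q) mod q: c ≡ 3 (mod 37), and 3^25 mod 37 = 4.
h = q_inv·(m₁ − m₂) mod p = 14·(2 − 4) mod 47 = 19.
m = m₂ + h·q = 4 + 19·37 = 707.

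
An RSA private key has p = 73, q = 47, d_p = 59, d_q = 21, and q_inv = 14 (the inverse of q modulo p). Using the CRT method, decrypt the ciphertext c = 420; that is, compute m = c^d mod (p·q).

m₁ = c^(d_p) mod p: c ≡ 55 (mod 73), and 55^59 mod 73 = 37.
m₂ = c^(d_q) mod q: c ≡ 44 (mod 47), and 44^21 mod 47 = 26.
h = q_inv·(m₁ − m₂) mod p = 14·(37 − 26) mod 73 = 8.
m = m₂ + h·q = 26 + 8·47 = 402.

402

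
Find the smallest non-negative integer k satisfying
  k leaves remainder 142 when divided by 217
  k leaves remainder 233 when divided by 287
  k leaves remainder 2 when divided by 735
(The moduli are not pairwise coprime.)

Combine the congruences pairwise.
gcd(217, 287) = 7 and 7 | (233 − 142), so the pair is consistent; merging gives k ≡ 2529 (mod 8897), where 8897 = lcm(217, 287).
gcd(8897, 735) = 7 and 7 | (2 − 2529), so the pair is consistent; merging gives k ≡ 305027 (mod 934185), where 934185 = lcm(8897, 735).
The solution is unique modulo lcm(217, 287, 735) = 934185.

305027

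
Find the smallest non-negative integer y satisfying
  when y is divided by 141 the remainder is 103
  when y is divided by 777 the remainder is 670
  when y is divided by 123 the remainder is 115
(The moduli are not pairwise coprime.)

gcd(141, 777) = 3 and 3 | (670 − 103), so the pair is consistent; merging gives y ≡ 35635 (mod 36519), where 36519 = lcm(141, 777).
gcd(36519, 123) = 3 and 3 | (115 − 35635), so the pair is consistent; merging gives y ≡ 327787 (mod 1497279), where 1497279 = lcm(36519, 123).
The solution is unique modulo lcm(141, 777, 123) = 1497279.

327787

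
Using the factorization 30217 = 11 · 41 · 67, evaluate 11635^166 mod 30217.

25952

Mod 11: 11635 ≡ 8; by Fermat, exponent reduces to 166 mod 10 = 6; 8^6 ≡ 3 (mod 11).
Mod 41: 11635 ≡ 32; by Fermat, exponent reduces to 166 mod 40 = 6; 32^6 ≡ 40 (mod 41).
Mod 67: 11635 ≡ 44; by Fermat, exponent reduces to 166 mod 66 = 34; 44^34 ≡ 23 (mod 67).
Combine by CRT: x ≡ 3 (mod 11), x ≡ 40 (mod 41), x ≡ 23 (mod 67) ⇒ x ≡ 25952 (mod 30217).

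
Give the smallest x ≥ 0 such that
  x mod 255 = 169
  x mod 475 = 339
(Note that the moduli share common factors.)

gcd(255, 475) = 5 and 5 | (339 − 169), so the pair is consistent; merging gives x ≡ 16489 (mod 24225), where 24225 = lcm(255, 475).
The solution is unique modulo lcm(255, 475) = 24225.

16489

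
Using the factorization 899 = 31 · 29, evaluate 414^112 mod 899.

204

Mod 31: 414 ≡ 11; by Fermat, exponent reduces to 112 mod 30 = 22; 11^22 ≡ 18 (mod 31).
Mod 29: 414 ≡ 8; since 28 | 112, by Fermat 8^112 ≡ 1 (mod 29).
Combine by CRT: x ≡ 18 (mod 31), x ≡ 1 (mod 29) ⇒ x ≡ 204 (mod 899).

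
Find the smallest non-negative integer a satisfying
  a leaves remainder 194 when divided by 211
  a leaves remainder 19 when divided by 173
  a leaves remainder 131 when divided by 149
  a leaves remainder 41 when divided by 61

117741570

The moduli are pairwise coprime; N = 211·173·149·61 = 331775767.
N/211 = 1572397; 1572397 ≡ 25 (mod 211); 25·76 ≡ 1, so inverse 76.
N/173 = 1917779; 1917779 ≡ 74 (mod 173); 74·166 ≡ 1, so inverse 166.
N/149 = 2226683; 2226683 ≡ 27 (mod 149); 27·138 ≡ 1, so inverse 138.
N/61 = 5438947; 5438947 ≡ 4 (mod 61); 4·46 ≡ 1, so inverse 46.
a ≡ 194·1572397·76 + 19·1917779·166 + 131·2226683·138 + 41·5438947·46 = 79743925650.
79743925650 mod 331775767 = 117741570.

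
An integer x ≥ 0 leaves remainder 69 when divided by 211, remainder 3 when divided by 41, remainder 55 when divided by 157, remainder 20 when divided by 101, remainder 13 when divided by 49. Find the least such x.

5840261895

The moduli are pairwise coprime; N = 211·41·157·101·49 = 6721766443.
N/211 = 31856713; 31856713 ≡ 144 (mod 211); 144·148 ≡ 1, so inverse 148.
N/41 = 163945523; 163945523 ≡ 12 (mod 41); 12·24 ≡ 1, so inverse 24.
N/157 = 42813799; 42813799 ≡ 56 (mod 157); 56·143 ≡ 1, so inverse 143.
N/101 = 66552143; 66552143 ≡ 11 (mod 101); 11·46 ≡ 1, so inverse 46.
N/49 = 137178907; 137178907 ≡ 26 (mod 49); 26·17 ≡ 1, so inverse 17.
x ≡ 69·31856713·148 + 3·163945523·24 + 55·42813799·143 + 20·66552143·46 + 13·137178907·17 = 765399869954.
765399869954 mod 6721766443 = 5840261895.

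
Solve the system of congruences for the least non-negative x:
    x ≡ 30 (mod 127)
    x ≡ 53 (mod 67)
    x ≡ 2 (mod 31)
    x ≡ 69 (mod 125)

15456819

Combine the congruences pairwise.
From x ≡ 30 (mod 127) write x = 30 + 127t. Substituting into x ≡ 53 (mod 67) gives 127t ≡ 23 (mod 67), and since 60⁻¹ ≡ 19 (mod 67), t ≡ 35. Hence x ≡ 30 + 127·35 = 4475 (mod 8509).
From x ≡ 4475 (mod 8509) write x = 4475 + 8509t. Substituting into x ≡ 2 (mod 31) gives 8509t ≡ 22 (mod 31), and since 15⁻¹ ≡ 29 (mod 31), t ≡ 18. Hence x ≡ 4475 + 8509·18 = 157637 (mod 263779).
From x ≡ 157637 (mod 263779) write x = 157637 + 263779t. Substituting into x ≡ 69 (mod 125) gives 263779t ≡ 57 (mod 125), and since 29⁻¹ ≡ 69 (mod 125), t ≡ 58. Hence x ≡ 157637 + 263779·58 = 15456819 (mod 32972375).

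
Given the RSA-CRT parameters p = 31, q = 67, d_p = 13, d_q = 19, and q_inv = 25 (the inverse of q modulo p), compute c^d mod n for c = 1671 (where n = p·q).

m₁ = c^(d_p) mod p: c ≡ 28 (mod 31), and 28^13 mod 31 = 7.
m₂ = c^(d_q) mod q: c ≡ 63 (mod 67), and 63^19 mod 67 = 32.
h = q_inv·(m₁ − m₂) mod p = 25·(7 − 32) mod 31 = 26.
m = m₂ + h·q = 32 + 26·67 = 1774.

1774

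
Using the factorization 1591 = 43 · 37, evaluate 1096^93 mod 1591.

1301

Mod 43: 1096 ≡ 21; by Fermat, exponent reduces to 93 mod 42 = 9; 21^9 ≡ 11 (mod 43).
Mod 37: 1096 ≡ 23; by Fermat, exponent reduces to 93 mod 36 = 21; 23^21 ≡ 6 (mod 37).
Combine by CRT: x ≡ 11 (mod 43), x ≡ 6 (mod 37) ⇒ x ≡ 1301 (mod 1591).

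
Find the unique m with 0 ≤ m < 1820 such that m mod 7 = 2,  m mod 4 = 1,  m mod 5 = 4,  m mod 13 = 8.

1269

The moduli are pairwise coprime; N = 7·4·5·13 = 1820.
N/7 = 260; 260 ≡ 1 (mod 7), inverse 1.
N/4 = 455; 455 ≡ 3 (mod 4); 3·3 ≡ 1, so inverse 3.
N/5 = 364; 364 ≡ 4 (mod 5); 4·4 ≡ 1, so inverse 4.
N/13 = 140; 140 ≡ 10 (mod 13); 10·4 ≡ 1, so inverse 4.
m ≡ 2·260·1 + 1·455·3 + 4·364·4 + 8·140·4 = 12189.
12189 mod 1820 = 1269.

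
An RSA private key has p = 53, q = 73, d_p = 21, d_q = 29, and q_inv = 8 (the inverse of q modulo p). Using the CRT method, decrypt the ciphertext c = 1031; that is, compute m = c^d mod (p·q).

m₁ = c^(d_p) mod p: c ≡ 24 (mod 53), and 24^21 mod 53 = 16.
m₂ = c^(d_q) mod q: c ≡ 9 (mod 73), and 9^29 mod 73 = 65.
h = q_inv·(m₁ − m₂) mod p = 8·(16 − 65) mod 53 = 32.
m = m₂ + h·q = 65 + 32·73 = 2401.

2401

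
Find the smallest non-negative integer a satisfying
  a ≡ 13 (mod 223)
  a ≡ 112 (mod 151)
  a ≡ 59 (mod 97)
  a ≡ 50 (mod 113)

From a ≡ 13 (mod 223) write a = 13 + 223t. Substituting into a ≡ 112 (mod 151) gives 223t ≡ 99 (mod 151), and since 72⁻¹ ≡ 86 (mod 151), t ≡ 58. Hence a ≡ 13 + 223·58 = 12947 (mod 33673).
From a ≡ 12947 (mod 33673) write a = 12947 + 33673t. Substituting into a ≡ 59 (mod 97) gives 33673t ≡ 13 (mod 97), and since 14⁻¹ ≡ 7 (mod 97), t ≡ 91. Hence a ≡ 12947 + 33673·91 = 3077190 (mod 3266281).
From a ≡ 3077190 (mod 3266281) write a = 3077190 + 3266281t. Substituting into a ≡ 50 (mod 113) gives 3266281t ≡ 76 (mod 113), and since 16⁻¹ ≡ 106 (mod 113), t ≡ 33. Hence a ≡ 3077190 + 3266281·33 = 110864463 (mod 369089753).

110864463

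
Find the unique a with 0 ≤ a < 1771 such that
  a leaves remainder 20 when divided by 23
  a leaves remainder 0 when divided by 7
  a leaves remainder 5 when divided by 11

Combine the congruences pairwise.
From a ≡ 20 (mod 23) write a = 20 + 23t. Substituting into a ≡ 0 (mod 7) gives 23t ≡ 1 (mod 7), and since 2⁻¹ ≡ 4 (mod 7), t ≡ 4. Hence a ≡ 20 + 23·4 = 112 (mod 161).
From a ≡ 112 (mod 161) write a = 112 + 161t. Substituting into a ≡ 5 (mod 11) gives 161t ≡ 3 (mod 11), and since 7⁻¹ ≡ 8 (mod 11), t ≡ 2. Hence a ≡ 112 + 161·2 = 434 (mod 1771).

434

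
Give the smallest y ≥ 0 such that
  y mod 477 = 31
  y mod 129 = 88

11956

gcd(477, 129) = 3 and 3 | (88 − 31), so the pair is consistent; merging gives y ≡ 11956 (mod 20511), where 20511 = lcm(477, 129).
The solution is unique modulo lcm(477, 129) = 20511.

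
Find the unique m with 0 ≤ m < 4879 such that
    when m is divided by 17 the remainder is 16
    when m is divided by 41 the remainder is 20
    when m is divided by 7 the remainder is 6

594

From m ≡ 16 (mod 17) write m = 16 + 17t. Substituting into m ≡ 20 (mod 41) gives 17t ≡ 4 (mod 41), and since 17⁻¹ ≡ 29 (mod 41), t ≡ 34. Hence m ≡ 16 + 17·34 = 594 (mod 697).
From m ≡ 594 (mod 697) write m = 594 + 697t. Substituting into m ≡ 6 (mod 7) gives 697t ≡ 0 (mod 7), and since 4⁻¹ ≡ 2 (mod 7), t ≡ 0. Hence m ≡ 594 + 697·0 = 594 (mod 4879).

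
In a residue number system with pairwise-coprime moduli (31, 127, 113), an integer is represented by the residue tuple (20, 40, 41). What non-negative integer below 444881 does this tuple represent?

415203

The moduli are pairwise coprime; N = 31·127·113 = 444881.
N/31 = 14351; 14351 ≡ 29 (mod 31); 29·15 ≡ 1, so inverse 15.
N/127 = 3503; 3503 ≡ 74 (mod 127); 74·115 ≡ 1, so inverse 115.
N/113 = 3937; 3937 ≡ 95 (mod 113); 95·69 ≡ 1, so inverse 69.
x ≡ 20·14351·15 + 40·3503·115 + 41·3937·69 = 31556873.
31556873 mod 444881 = 415203.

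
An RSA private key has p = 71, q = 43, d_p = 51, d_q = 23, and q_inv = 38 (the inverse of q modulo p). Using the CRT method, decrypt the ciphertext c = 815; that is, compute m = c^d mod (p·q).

477

m₁ = c^(d_p) mod p: c ≡ 34 (mod 71), and 34^51 mod 71 = 51.
m₂ = c^(d_q) mod q: c ≡ 41 (mod 43), and 41^23 mod 43 = 4.
h = q_inv·(m₁ − m₂) mod p = 38·(51 − 4) mod 71 = 11.
m = m₂ + h·q = 4 + 11·43 = 477.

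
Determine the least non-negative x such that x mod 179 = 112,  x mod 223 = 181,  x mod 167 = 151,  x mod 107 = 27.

404938745

From x ≡ 112 (mod 179) write x = 112 + 179t. Substituting into x ≡ 181 (mod 223) gives 179t ≡ 69 (mod 223), and since 179⁻¹ ≡ 76 (mod 223), t ≡ 115. Hence x ≡ 112 + 179·115 = 20697 (mod 39917).
From x ≡ 20697 (mod 39917) write x = 20697 + 39917t. Substituting into x ≡ 151 (mod 167) gives 39917t ≡ 162 (mod 167), and since 4⁻¹ ≡ 42 (mod 167), t ≡ 124. Hence x ≡ 20697 + 39917·124 = 4970405 (mod 6666139).
From x ≡ 4970405 (mod 6666139) write x = 4970405 + 6666139t. Substituting into x ≡ 27 (mod 107) gives 6666139t ≡ 93 (mod 107), and since 39⁻¹ ≡ 11 (mod 107), t ≡ 60. Hence x ≡ 4970405 + 6666139·60 = 404938745 (mod 713276873).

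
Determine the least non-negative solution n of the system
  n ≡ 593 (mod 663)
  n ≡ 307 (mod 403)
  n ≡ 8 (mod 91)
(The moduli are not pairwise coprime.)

1919

gcd(663, 403) = 13 and 13 | (307 − 593), so the pair is consistent; merging gives n ≡ 1919 (mod 20553), where 20553 = lcm(663, 403).
gcd(20553, 91) = 13 and 13 | (8 − 1919), so the pair is consistent; merging gives n ≡ 1919 (mod 143871), where 143871 = lcm(20553, 91).
The solution is unique modulo lcm(663, 403, 91) = 143871.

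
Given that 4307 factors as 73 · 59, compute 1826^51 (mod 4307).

Mod 73: 1826 ≡ 1; 1^51 ≡ 1 (mod 73).
Mod 59: 1826 ≡ 56; 56^51 ≡ 44 (mod 59).
Combine by CRT: x ≡ 1 (mod 73), x ≡ 44 (mod 59) ⇒ x ≡ 2994 (mod 4307).

2994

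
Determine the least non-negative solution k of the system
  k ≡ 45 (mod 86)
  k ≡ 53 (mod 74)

Combine the congruences pairwise.
gcd(86, 74) = 2 and 2 | (53 − 45), so the pair is consistent; merging gives k ≡ 1163 (mod 3182), where 3182 = lcm(86, 74).
The solution is unique modulo lcm(86, 74) = 3182.

1163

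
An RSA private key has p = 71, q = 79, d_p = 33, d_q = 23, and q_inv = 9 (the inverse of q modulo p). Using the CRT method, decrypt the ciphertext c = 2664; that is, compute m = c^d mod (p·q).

1594

m₁ = c^(d_p) mod p: c ≡ 37 (mod 71), and 37^33 mod 71 = 32.
m₂ = c^(d_q) mod q: c ≡ 57 (mod 79), and 57^23 mod 79 = 14.
h = q_inv·(m₁ − m₂) mod p = 9·(32 − 14) mod 71 = 20.
m = m₂ + h·q = 14 + 20·79 = 1594.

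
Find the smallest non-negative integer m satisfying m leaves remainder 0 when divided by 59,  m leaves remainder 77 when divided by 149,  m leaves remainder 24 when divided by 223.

The moduli are pairwise coprime; N = 59·149·223 = 1960393.
N/59 = 33227; 33227 ≡ 10 (mod 59); 10·6 ≡ 1, so inverse 6.
N/149 = 13157; 13157 ≡ 45 (mod 149); 45·53 ≡ 1, so inverse 53.
N/223 = 8791; 8791 ≡ 94 (mod 223); 94·121 ≡ 1, so inverse 121.
m ≡ 0·33227·6 + 77·13157·53 + 24·8791·121 = 79222781.
79222781 mod 1960393 = 807061.

807061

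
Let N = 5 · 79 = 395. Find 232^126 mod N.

324

Mod 5: 232 ≡ 2; by Fermat, exponent reduces to 126 mod 4 = 2; 2^2 ≡ 4 (mod 5).
Mod 79: 232 ≡ 74; by Fermat, exponent reduces to 126 mod 78 = 48; 74^48 ≡ 8 (mod 79).
Combine by CRT: x ≡ 4 (mod 5), x ≡ 8 (mod 79) ⇒ x ≡ 324 (mod 395).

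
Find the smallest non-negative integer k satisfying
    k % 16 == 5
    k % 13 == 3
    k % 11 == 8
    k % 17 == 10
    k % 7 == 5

From k ≡ 5 (mod 16) write k = 5 + 16t. Substituting into k ≡ 3 (mod 13) gives 16t ≡ 11 (mod 13), and since 3⁻¹ ≡ 9 (mod 13), t ≡ 8. Hence k ≡ 5 + 16·8 = 133 (mod 208).
From k ≡ 133 (mod 208) write k = 133 + 208t. Substituting into k ≡ 8 (mod 11) gives 208t ≡ 7 (mod 11), and since 10⁻¹ ≡ 10 (mod 11), t ≡ 4. Hence k ≡ 133 + 208·4 = 965 (mod 2288).
From k ≡ 965 (mod 2288) write k = 965 + 2288t. Substituting into k ≡ 10 (mod 17) gives 2288t ≡ 14 (mod 17), and since 10⁻¹ ≡ 12 (mod 17), t ≡ 15. Hence k ≡ 965 + 2288·15 = 35285 (mod 38896).
From k ≡ 35285 (mod 38896) write k = 35285 + 38896t. Substituting into k ≡ 5 (mod 7) gives 38896t ≡ 0 (mod 7), and since 4⁻¹ ≡ 2 (mod 7), t ≡ 0. Hence k ≡ 35285 + 38896·0 = 35285 (mod 272272).

35285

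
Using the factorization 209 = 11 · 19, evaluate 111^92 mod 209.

199

Mod 11: 111 ≡ 1; by Fermat, exponent reduces to 92 mod 10 = 2; 1^2 ≡ 1 (mod 11).
Mod 19: 111 ≡ 16; by Fermat, exponent reduces to 92 mod 18 = 2; 16^2 ≡ 9 (mod 19).
Combine by CRT: x ≡ 1 (mod 11), x ≡ 9 (mod 19) ⇒ x ≡ 199 (mod 209).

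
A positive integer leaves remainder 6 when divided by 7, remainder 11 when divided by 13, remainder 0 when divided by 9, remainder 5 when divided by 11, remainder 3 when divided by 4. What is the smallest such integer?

From a ≡ 6 (mod 7) write a = 6 + 7t. Substituting into a ≡ 11 (mod 13) gives 7t ≡ 5 (mod 13), and since 7⁻¹ ≡ 2 (mod 13), t ≡ 10. Hence a ≡ 6 + 7·10 = 76 (mod 91).
From a ≡ 76 (mod 91) write a = 76 + 91t. Substituting into a ≡ 0 (mod 9) gives 91t ≡ 5 (mod 9), and since 1⁻¹ ≡ 1 (mod 9), t ≡ 5. Hence a ≡ 76 + 91·5 = 531 (mod 819).
From a ≡ 531 (mod 819) write a = 531 + 819t. Substituting into a ≡ 5 (mod 11) gives 819t ≡ 2 (mod 11), and since 5⁻¹ ≡ 9 (mod 11), t ≡ 7. Hence a ≡ 531 + 819·7 = 6264 (mod 9009).
From a ≡ 6264 (mod 9009) write a = 6264 + 9009t. Substituting into a ≡ 3 (mod 4) gives 9009t ≡ 3 (mod 4), and since 1⁻¹ ≡ 1 (mod 4), t ≡ 3. Hence a ≡ 6264 + 9009·3 = 33291 (mod 36036).

33291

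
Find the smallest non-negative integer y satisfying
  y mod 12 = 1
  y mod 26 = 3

gcd(12, 26) = 2 and 2 | (3 − 1), so the pair is consistent; merging gives y ≡ 133 (mod 156), where 156 = lcm(12, 26).
The solution is unique modulo lcm(12, 26) = 156.

133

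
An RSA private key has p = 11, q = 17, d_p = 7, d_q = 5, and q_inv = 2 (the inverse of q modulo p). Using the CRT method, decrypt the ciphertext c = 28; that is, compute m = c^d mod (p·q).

m₁ = c^(d_p) mod p: c ≡ 6 (mod 11), and 6^7 mod 11 = 8.
m₂ = c^(d_q) mod q: c ≡ 11 (mod 17), and 11^5 mod 17 = 10.
h = q_inv·(m₁ − m₂) mod p = 2·(8 − 10) mod 11 = 7.
m = m₂ + h·q = 10 + 7·17 = 129.

129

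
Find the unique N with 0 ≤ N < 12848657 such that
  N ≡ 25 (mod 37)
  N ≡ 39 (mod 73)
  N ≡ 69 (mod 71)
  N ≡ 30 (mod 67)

3582587

The moduli are pairwise coprime; M = 37·73·71·67 = 12848657.
M/37 = 347261; 347261 ≡ 16 (mod 37); 16·7 ≡ 1, so inverse 7.
M/73 = 176009; 176009 ≡ 6 (mod 73); 6·61 ≡ 1, so inverse 61.
M/71 = 180967; 180967 ≡ 59 (mod 71); 59·65 ≡ 1, so inverse 65.
M/67 = 191771; 191771 ≡ 17 (mod 67); 17·4 ≡ 1, so inverse 4.
N ≡ 25·347261·7 + 39·176009·61 + 69·180967·65 + 30·191771·4 = 1314145601.
1314145601 mod 12848657 = 3582587.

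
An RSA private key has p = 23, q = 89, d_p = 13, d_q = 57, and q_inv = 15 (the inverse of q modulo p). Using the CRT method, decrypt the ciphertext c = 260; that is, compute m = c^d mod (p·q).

m₁ = c^(d_p) mod p: c ≡ 7 (mod 23), and 7^13 mod 23 = 20.
m₂ = c^(d_q) mod q: c ≡ 82 (mod 89), and 82^57 mod 89 = 33.
h = q_inv·(m₁ − m₂) mod p = 15·(20 − 33) mod 23 = 12.
m = m₂ + h·q = 33 + 12·89 = 1101.

1101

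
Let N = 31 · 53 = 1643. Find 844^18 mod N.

1149

Mod 31: 844 ≡ 7; 7^18 ≡ 2 (mod 31).
Mod 53: 844 ≡ 49; 49^18 ≡ 36 (mod 53).
Combine by CRT: x ≡ 2 (mod 31), x ≡ 36 (mod 53) ⇒ x ≡ 1149 (mod 1643).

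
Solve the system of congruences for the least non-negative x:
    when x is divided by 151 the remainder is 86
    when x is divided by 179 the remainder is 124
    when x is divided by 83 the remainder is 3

Combine the congruences pairwise.
From x ≡ 86 (mod 151) write x = 86 + 151t. Substituting into x ≡ 124 (mod 179) gives 151t ≡ 38 (mod 179), and since 151⁻¹ ≡ 147 (mod 179), t ≡ 37. Hence x ≡ 86 + 151·37 = 5673 (mod 27029).
From x ≡ 5673 (mod 27029) write x = 5673 + 27029t. Substituting into x ≡ 3 (mod 83) gives 27029t ≡ 57 (mod 83), and since 54⁻¹ ≡ 20 (mod 83), t ≡ 61. Hence x ≡ 5673 + 27029·61 = 1654442 (mod 2243407).

1654442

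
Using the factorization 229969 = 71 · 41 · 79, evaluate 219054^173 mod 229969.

89330

Mod 71: 219054 ≡ 19; by Fermat, exponent reduces to 173 mod 70 = 33; 19^33 ≡ 12 (mod 71).
Mod 41: 219054 ≡ 32; by Fermat, exponent reduces to 173 mod 40 = 13; 32^13 ≡ 32 (mod 41).
Mod 79: 219054 ≡ 66; by Fermat, exponent reduces to 173 mod 78 = 17; 66^17 ≡ 60 (mod 79).
Combine by CRT: x ≡ 12 (mod 71), x ≡ 32 (mod 41), x ≡ 60 (mod 79) ⇒ x ≡ 89330 (mod 229969).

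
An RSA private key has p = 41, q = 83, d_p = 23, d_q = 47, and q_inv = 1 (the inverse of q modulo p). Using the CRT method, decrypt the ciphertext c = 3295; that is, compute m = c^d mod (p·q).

1053

m₁ = c^(d_p) mod p: c ≡ 15 (mod 41), and 15^23 mod 41 = 28.
m₂ = c^(d_q) mod q: c ≡ 58 (mod 83), and 58^47 mod 83 = 57.
h = q_inv·(m₁ − m₂) mod p = 1·(28 − 57) mod 41 = 12.
m = m₂ + h·q = 57 + 12·83 = 1053.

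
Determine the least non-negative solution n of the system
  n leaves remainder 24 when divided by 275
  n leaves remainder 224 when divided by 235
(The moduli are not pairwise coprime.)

1399

gcd(275, 235) = 5 and 5 | (224 − 24), so the pair is consistent; merging gives n ≡ 1399 (mod 12925), where 12925 = lcm(275, 235).
The solution is unique modulo lcm(275, 235) = 12925.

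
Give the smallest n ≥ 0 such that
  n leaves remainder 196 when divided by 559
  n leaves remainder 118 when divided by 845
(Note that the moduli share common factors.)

gcd(559, 845) = 13 and 13 | (118 − 196), so the pair is consistent; merging gives n ≡ 10258 (mod 36335), where 36335 = lcm(559, 845).
The solution is unique modulo lcm(559, 845) = 36335.

10258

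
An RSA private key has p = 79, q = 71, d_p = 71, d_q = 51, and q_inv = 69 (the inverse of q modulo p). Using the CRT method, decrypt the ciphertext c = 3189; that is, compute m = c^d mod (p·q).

m₁ = c^(d_p) mod p: c ≡ 29 (mod 79), and 29^71 mod 79 = 3.
m₂ = c^(d_q) mod q: c ≡ 65 (mod 71), and 65^51 mod 71 = 33.
h = q_inv·(m₁ − m₂) mod p = 69·(3 − 33) mod 79 = 63.
m = m₂ + h·q = 33 + 63·71 = 4506.

4506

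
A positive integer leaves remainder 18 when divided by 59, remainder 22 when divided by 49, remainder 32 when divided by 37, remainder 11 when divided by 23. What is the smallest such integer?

139966

The moduli are pairwise coprime; N = 59·49·37·23 = 2460241.
N/59 = 41699; 41699 ≡ 45 (mod 59); 45·21 ≡ 1, so inverse 21.
N/49 = 50209; 50209 ≡ 33 (mod 49); 33·3 ≡ 1, so inverse 3.
N/37 = 66493; 66493 ≡ 4 (mod 37); 4·28 ≡ 1, so inverse 28.
N/23 = 106967; 106967 ≡ 17 (mod 23); 17·19 ≡ 1, so inverse 19.
a ≡ 18·41699·21 + 22·50209·3 + 32·66493·28 + 11·106967·19 = 101009847.
101009847 mod 2460241 = 139966.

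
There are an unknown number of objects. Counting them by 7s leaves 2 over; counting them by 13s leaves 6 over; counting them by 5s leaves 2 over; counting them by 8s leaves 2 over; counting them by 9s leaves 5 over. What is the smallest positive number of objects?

The moduli are pairwise coprime; M = 7·13·5·8·9 = 32760.
M/7 = 4680; 4680 ≡ 4 (mod 7); 4·2 ≡ 1, so inverse 2.
M/13 = 2520; 2520 ≡ 11 (mod 13); 11·6 ≡ 1, so inverse 6.
M/5 = 6552; 6552 ≡ 2 (mod 5); 2·3 ≡ 1, so inverse 3.
M/8 = 4095; 4095 ≡ 7 (mod 8); 7·7 ≡ 1, so inverse 7.
M/9 = 3640; 3640 ≡ 4 (mod 9); 4·7 ≡ 1, so inverse 7.
N ≡ 2·4680·2 + 6·2520·6 + 2·6552·3 + 2·4095·7 + 5·3640·7 = 333482.
333482 mod 32760 = 5882.

5882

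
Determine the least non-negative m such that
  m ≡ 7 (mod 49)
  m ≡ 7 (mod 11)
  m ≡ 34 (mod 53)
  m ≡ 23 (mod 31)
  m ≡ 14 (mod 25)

From m ≡ 7 (mod 49) write m = 7 + 49t. Substituting into m ≡ 7 (mod 11) gives 49t ≡ 0 (mod 11), and since 5⁻¹ ≡ 9 (mod 11), t ≡ 0. Hence m ≡ 7 + 49·0 = 7 (mod 539).
From m ≡ 7 (mod 539) write m = 7 + 539t. Substituting into m ≡ 34 (mod 53) gives 539t ≡ 27 (mod 53), and since 9⁻¹ ≡ 6 (mod 53), t ≡ 3. Hence m ≡ 7 + 539·3 = 1624 (mod 28567).
From m ≡ 1624 (mod 28567) write m = 1624 + 28567t. Substituting into m ≡ 23 (mod 31) gives 28567t ≡ 11 (mod 31), and since 16⁻¹ ≡ 2 (mod 31), t ≡ 22. Hence m ≡ 1624 + 28567·22 = 630098 (mod 885577).
From m ≡ 630098 (mod 885577) write m = 630098 + 885577t. Substituting into m ≡ 14 (mod 25) gives 885577t ≡ 16 (mod 25), and since 2⁻¹ ≡ 13 (mod 25), t ≡ 8. Hence m ≡ 630098 + 885577·8 = 7714714 (mod 22139425).

7714714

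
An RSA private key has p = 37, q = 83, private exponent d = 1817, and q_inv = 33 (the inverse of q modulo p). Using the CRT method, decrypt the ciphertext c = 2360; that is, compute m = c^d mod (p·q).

d_p = d mod (p−1) = 1817 mod 36 = 17; d_q = d mod (q−1) = 13.
m₁ = c^(d_p) mod p: c ≡ 29 (mod 37), and 29^17 mod 37 = 14.
m₂ = c^(d_q) mod q: c ≡ 36 (mod 83), and 36^13 mod 83 = 29.
h = q_inv·(m₁ − m₂) mod p = 33·(14 − 29) mod 37 = 23.
m = m₂ + h·q = 29 + 23·83 = 1938.

1938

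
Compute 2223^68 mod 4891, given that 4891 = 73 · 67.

Mod 73: 2223 ≡ 33; 33^68 ≡ 71 (mod 73).
Mod 67: 2223 ≡ 12; by Fermat, exponent reduces to 68 mod 66 = 2; 12^2 ≡ 10 (mod 67).
Combine by CRT: x ≡ 71 (mod 73), x ≡ 10 (mod 67) ⇒ x ≡ 144 (mod 4891).

144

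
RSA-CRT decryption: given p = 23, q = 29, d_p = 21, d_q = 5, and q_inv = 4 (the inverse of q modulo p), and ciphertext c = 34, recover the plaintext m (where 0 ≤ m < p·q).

573

m₁ = c^(d_p) mod p: c ≡ 11 (mod 23), and 11^21 mod 23 = 21.
m₂ = c^(d_q) mod q: c ≡ 5 (mod 29), and 5^5 mod 29 = 22.
h = q_inv·(m₁ − m₂) mod p = 4·(21 − 22) mod 23 = 19.
m = m₂ + h·q = 22 + 19·29 = 573.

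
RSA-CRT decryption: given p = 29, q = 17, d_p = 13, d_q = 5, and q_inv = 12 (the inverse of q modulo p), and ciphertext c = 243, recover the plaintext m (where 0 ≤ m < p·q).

m₁ = c^(d_p) mod p: c ≡ 11 (mod 29), and 11^13 mod 29 = 21.
m₂ = c^(d_q) mod q: c ≡ 5 (mod 17), and 5^5 mod 17 = 14.
h = q_inv·(m₁ − m₂) mod p = 12·(21 − 14) mod 29 = 26.
m = m₂ + h·q = 14 + 26·17 = 456.

456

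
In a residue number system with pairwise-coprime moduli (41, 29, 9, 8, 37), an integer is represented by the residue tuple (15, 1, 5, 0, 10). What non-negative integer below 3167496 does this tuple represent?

The moduli are pairwise coprime; N = 41·29·9·8·37 = 3167496.
N/41 = 77256; 77256 ≡ 12 (mod 41); 12·24 ≡ 1, so inverse 24.
N/29 = 109224; 109224 ≡ 10 (mod 29); 10·3 ≡ 1, so inverse 3.
N/9 = 351944; 351944 ≡ 8 (mod 9); 8·8 ≡ 1, so inverse 8.
N/8 = 395937; 395937 ≡ 1 (mod 8), inverse 1.
N/37 = 85608; 85608 ≡ 27 (mod 37); 27·11 ≡ 1, so inverse 11.
x ≡ 15·77256·24 + 1·109224·3 + 5·351944·8 + 0·395937·1 + 10·85608·11 = 51634472.
51634472 mod 3167496 = 954536.

954536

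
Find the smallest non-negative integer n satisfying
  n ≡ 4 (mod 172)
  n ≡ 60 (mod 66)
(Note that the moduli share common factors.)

Combine the congruences pairwise.
gcd(172, 66) = 2 and 2 | (60 − 4), so the pair is consistent; merging gives n ≡ 1380 (mod 5676), where 5676 = lcm(172, 66).
The solution is unique modulo lcm(172, 66) = 5676.

1380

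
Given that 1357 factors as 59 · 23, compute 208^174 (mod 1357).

Mod 59: 208 ≡ 31; since 58 | 174, by Fermat 31^174 ≡ 1 (mod 59).
Mod 23: 208 ≡ 1; by Fermat, exponent reduces to 174 mod 22 = 20; 1^20 ≡ 1 (mod 23).
Combine by CRT: x ≡ 1 (mod 59), x ≡ 1 (mod 23) ⇒ x ≡ 1 (mod 1357).

1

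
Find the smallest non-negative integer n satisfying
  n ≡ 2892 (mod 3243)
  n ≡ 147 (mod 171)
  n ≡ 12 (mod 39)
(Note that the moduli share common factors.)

469884

Combine the congruences pairwise.
gcd(3243, 171) = 3 and 3 | (147 − 2892), so the pair is consistent; merging gives n ≡ 100182 (mod 184851), where 184851 = lcm(3243, 171).
gcd(184851, 39) = 3 and 3 | (12 − 100182), so the pair is consistent; merging gives n ≡ 469884 (mod 2403063), where 2403063 = lcm(184851, 39).
The solution is unique modulo lcm(3243, 171, 39) = 2403063.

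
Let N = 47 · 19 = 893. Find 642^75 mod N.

468

Mod 47: 642 ≡ 31; by Fermat, exponent reduces to 75 mod 46 = 29; 31^29 ≡ 45 (mod 47).
Mod 19: 642 ≡ 15; by Fermat, exponent reduces to 75 mod 18 = 3; 15^3 ≡ 12 (mod 19).
Combine by CRT: x ≡ 45 (mod 47), x ≡ 12 (mod 19) ⇒ x ≡ 468 (mod 893).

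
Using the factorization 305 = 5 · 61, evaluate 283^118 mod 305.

259

Mod 5: 283 ≡ 3; by Fermat, exponent reduces to 118 mod 4 = 2; 3^2 ≡ 4 (mod 5).
Mod 61: 283 ≡ 39; by Fermat, exponent reduces to 118 mod 60 = 58; 39^58 ≡ 15 (mod 61).
Combine by CRT: x ≡ 4 (mod 5), x ≡ 15 (mod 61) ⇒ x ≡ 259 (mod 305).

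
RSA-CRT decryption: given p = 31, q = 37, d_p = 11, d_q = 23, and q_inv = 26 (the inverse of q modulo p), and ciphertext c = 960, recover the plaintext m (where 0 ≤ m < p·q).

m₁ = c^(d_p) mod p: c ≡ 30 (mod 31), and 30^11 mod 31 = 30.
m₂ = c^(d_q) mod q: c ≡ 35 (mod 37), and 35^23 mod 37 = 32.
h = q_inv·(m₁ − m₂) mod p = 26·(30 − 32) mod 31 = 10.
m = m₂ + h·q = 32 + 10·37 = 402.

402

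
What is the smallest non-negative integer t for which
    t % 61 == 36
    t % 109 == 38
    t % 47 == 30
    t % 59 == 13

774919

Combine the congruences pairwise.
From t ≡ 36 (mod 61) write t = 36 + 61s. Substituting into t ≡ 38 (mod 109) gives 61s ≡ 2 (mod 109), and since 61⁻¹ ≡ 84 (mod 109), s ≡ 59. Hence t ≡ 36 + 61·59 = 3635 (mod 6649).
From t ≡ 3635 (mod 6649) write t = 3635 + 6649s. Substituting into t ≡ 30 (mod 47) gives 6649s ≡ 14 (mod 47), and since 22⁻¹ ≡ 15 (mod 47), s ≡ 22. Hence t ≡ 3635 + 6649·22 = 149913 (mod 312503).
From t ≡ 149913 (mod 312503) write t = 149913 + 312503s. Substituting into t ≡ 13 (mod 59) gives 312503s ≡ 19 (mod 59), and since 39⁻¹ ≡ 56 (mod 59), s ≡ 2. Hence t ≡ 149913 + 312503·2 = 774919 (mod 18437677).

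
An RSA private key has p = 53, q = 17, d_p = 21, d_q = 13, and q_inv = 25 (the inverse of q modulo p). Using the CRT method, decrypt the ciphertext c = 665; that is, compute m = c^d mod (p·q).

m₁ = c^(d_p) mod p: c ≡ 29 (mod 53), and 29^21 mod 53 = 37.
m₂ = c^(d_q) mod q: c ≡ 2 (mod 17), and 2^13 mod 17 = 15.
h = q_inv·(m₁ − m₂) mod p = 25·(37 − 15) mod 53 = 20.
m = m₂ + h·q = 15 + 20·17 = 355.

355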